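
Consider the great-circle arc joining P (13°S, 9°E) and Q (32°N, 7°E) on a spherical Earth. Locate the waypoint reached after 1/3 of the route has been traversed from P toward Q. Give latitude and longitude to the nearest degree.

≈ (2°N, 8°E)

Convert each endpoint to a unit vector on the sphere (x = cos φ cos λ, y = cos φ sin λ, z = sin φ).
The central angle between the endpoints is δ = arccos(p₁·p₂) ≈ 0.786 rad (45.0°).
Interpolate at f = 1/3 with slerp weights a = sin((1−f)δ)/sin δ ≈ 0.707, b = sin(fδ)/sin δ ≈ 0.366.
p = a·p₁ + b·p₂ ≈ (0.989, 0.146, 0.035); φ = arcsin(p_z) ≈ 2.00°, λ = atan2(p_y, p_x) ≈ 8.38°.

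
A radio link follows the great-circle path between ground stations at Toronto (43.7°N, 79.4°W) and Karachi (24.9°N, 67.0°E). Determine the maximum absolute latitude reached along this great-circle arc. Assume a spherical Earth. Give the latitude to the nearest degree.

≈ 68°N

The great circle lies in the plane with unit normal n̂ = (p₁ × p₂)/|p₁ × p₂|.
Here n̂_z ≈ +0.375; the vertex latitude is φ_max = arccos|n̂_z| ≈ 68.0°.
Check via Clairaut: cos φ_max = |cos φ₁| · sin C = cos(43.7°)·sin(31.3°) ≈ 0.375, again giving ≈ 68.0°.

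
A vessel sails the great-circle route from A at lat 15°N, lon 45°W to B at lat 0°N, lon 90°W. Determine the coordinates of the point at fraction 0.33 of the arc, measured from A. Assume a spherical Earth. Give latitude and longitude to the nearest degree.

≈ lat 11°N, lon 60°W

From cos δ = sin φ₁ sin φ₂ + cos φ₁ cos φ₂ cos Δλ, the central angle is δ ≈ 0.819 rad (46.9°).
Interpolate at f = 0.33 with slerp weights a = sin((1−f)δ)/sin δ ≈ 0.714, b = sin(fδ)/sin δ ≈ 0.366.
p = a·p₁ + b·p₂ ≈ (0.488, -0.853, 0.185); φ = arcsin(p_z) ≈ 10.65°, λ = atan2(p_y, p_x) ≈ -60.25°.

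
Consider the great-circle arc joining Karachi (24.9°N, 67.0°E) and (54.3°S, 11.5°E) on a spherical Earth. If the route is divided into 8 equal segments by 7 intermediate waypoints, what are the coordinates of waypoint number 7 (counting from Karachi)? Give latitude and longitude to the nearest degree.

≈ (46°S, 24°E)

From cos δ = sin φ₁ sin φ₂ + cos φ₁ cos φ₂ cos Δλ, the central angle is δ ≈ 1.613 rad (92.4°).
Interpolate at f = 7/8 with slerp weights a = sin((1−f)δ)/sin δ ≈ 0.200, b = sin(fδ)/sin δ ≈ 0.988.
p = a·p₁ + b·p₂ ≈ (0.636, 0.282, -0.718); φ = arcsin(p_z) ≈ -45.90°, λ = atan2(p_y, p_x) ≈ 23.93°.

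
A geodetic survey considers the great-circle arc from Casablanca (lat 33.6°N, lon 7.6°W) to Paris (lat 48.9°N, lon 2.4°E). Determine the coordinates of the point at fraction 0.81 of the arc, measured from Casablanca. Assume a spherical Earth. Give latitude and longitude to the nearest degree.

The haversine formula gives a central angle δ ≈ 0.297 rad (17.0°) between the endpoints.
Interpolate at f = 0.81 with slerp weights a = sin((1−f)δ)/sin δ ≈ 0.193, b = sin(fδ)/sin δ ≈ 0.814.
p = a·p₁ + b·p₂ ≈ (0.694, 0.001, 0.720); φ = arcsin(p_z) ≈ 46.07°, λ = atan2(p_y, p_x) ≈ 0.10°.

≈ lat 46°N, lon 0°E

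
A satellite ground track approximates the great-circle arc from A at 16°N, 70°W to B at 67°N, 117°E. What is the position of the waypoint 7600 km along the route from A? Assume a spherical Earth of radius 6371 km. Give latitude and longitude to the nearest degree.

Write both endpoints as unit vectors p₁, p₂ with components (cos φ cos λ, cos φ sin λ, sin φ).
The central angle between the endpoints is δ = arccos(p₁·p₂) ≈ 1.690 rad (96.8°). The total great-circle distance is δ·R ≈ 1.690 × 6371 ≈ 10768 km, so the target fraction is f = 7600/10768 ≈ 0.706.
Interpolate at f ≈ 0.706 with slerp weights a = sin((1−f)δ)/sin δ ≈ 0.480, b = sin(fδ)/sin δ ≈ 0.936.
p = a·p₁ + b·p₂ ≈ (-0.008, -0.108, 0.994); φ = arcsin(p_z) ≈ 83.78°, λ = atan2(p_y, p_x) ≈ -94.29°.

≈ 84°N, 94°W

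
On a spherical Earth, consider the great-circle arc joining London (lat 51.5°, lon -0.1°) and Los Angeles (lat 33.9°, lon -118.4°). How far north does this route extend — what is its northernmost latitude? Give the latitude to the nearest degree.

≈ 62°

The great circle lies in the plane with unit normal n̂ = (p₁ × p₂)/|p₁ × p₂|.
Here n̂_z ≈ -0.464; the vertex latitude is φ_max = arccos|n̂_z| ≈ 62.4°.
Check via Clairaut: cos φ_max = |cos φ₁| · sin C = cos(51.5°)·sin(48.1°) ≈ 0.464, again giving ≈ 62.4°.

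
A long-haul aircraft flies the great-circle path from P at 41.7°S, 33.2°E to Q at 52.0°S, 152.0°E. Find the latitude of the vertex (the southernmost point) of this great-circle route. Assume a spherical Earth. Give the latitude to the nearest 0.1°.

≈ 65.0°S

The great circle lies in the plane with unit normal n̂ = (p₁ × p₂)/|p₁ × p₂|.
Here n̂_z ≈ +0.423; the vertex latitude is φ_max = arccos|n̂_z| ≈ 65.0°.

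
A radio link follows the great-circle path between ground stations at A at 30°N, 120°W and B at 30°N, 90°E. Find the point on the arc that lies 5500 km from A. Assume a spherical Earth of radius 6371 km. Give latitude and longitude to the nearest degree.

Convert each endpoint to a unit vector on the sphere (x = cos φ cos λ, y = cos φ sin λ, z = sin φ).
The central angle between the endpoints is δ = arccos(p₁·p₂) ≈ 1.982 rad (113.5°). The total great-circle distance is δ·R ≈ 1.982 × 6371 ≈ 12626 km, so the target fraction is f = 5500/12626 ≈ 0.436.
Interpolate at f ≈ 0.436 with slerp weights a = sin((1−f)δ)/sin δ ≈ 0.981, b = sin(fδ)/sin δ ≈ 0.829.
p = a·p₁ + b·p₂ ≈ (-0.425, -0.018, 0.905); φ = arcsin(p_z) ≈ 64.83°, λ = atan2(p_y, p_x) ≈ -177.59°.

≈ 65°N, 178°W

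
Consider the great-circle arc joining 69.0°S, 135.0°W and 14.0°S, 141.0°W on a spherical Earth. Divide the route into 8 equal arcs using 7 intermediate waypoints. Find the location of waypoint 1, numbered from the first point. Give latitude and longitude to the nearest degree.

Convert each endpoint to a unit vector on the sphere (x = cos φ cos λ, y = cos φ sin λ, z = sin φ).
The central angle between the endpoints is δ = arccos(p₁·p₂) ≈ 0.962 rad (55.1°).
Interpolate at f = 1/8 with slerp weights a = sin((1−f)δ)/sin δ ≈ 0.909, b = sin(fδ)/sin δ ≈ 0.146.
p = a·p₁ + b·p₂ ≈ (-0.341, -0.320, -0.884); φ = arcsin(p_z) ≈ -62.15°, λ = atan2(p_y, p_x) ≈ -136.82°.

≈ 62°S, 137°W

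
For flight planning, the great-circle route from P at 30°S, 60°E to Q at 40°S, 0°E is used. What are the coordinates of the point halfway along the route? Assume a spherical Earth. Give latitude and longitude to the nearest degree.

≈ 39°S, 32°E

Convert each endpoint to a unit vector on the sphere (x = cos φ cos λ, y = cos φ sin λ, z = sin φ).
The central angle between the endpoints is δ = arccos(p₁·p₂) ≈ 0.859 rad (49.2°).
Interpolate at f = 1/2 with slerp weights a = sin((1−f)δ)/sin δ ≈ 0.550, b = sin(fδ)/sin δ ≈ 0.550.
p = a·p₁ + b·p₂ ≈ (0.659, 0.412, -0.628); φ = arcsin(p_z) ≈ -38.94°, λ = atan2(p_y, p_x) ≈ 32.03°.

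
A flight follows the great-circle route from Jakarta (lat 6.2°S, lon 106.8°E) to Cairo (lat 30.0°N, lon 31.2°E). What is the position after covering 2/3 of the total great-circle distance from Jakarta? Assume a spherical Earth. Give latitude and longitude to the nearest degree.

≈ lat 21°N, lon 59°E

From cos δ = sin φ₁ sin φ₂ + cos φ₁ cos φ₂ cos Δλ, the central angle is δ ≈ 1.410 rad (80.8°).
Interpolate at f = 2/3 with slerp weights a = sin((1−f)δ)/sin δ ≈ 0.459, b = sin(fδ)/sin δ ≈ 0.818.
p = a·p₁ + b·p₂ ≈ (0.474, 0.804, 0.360); φ = arcsin(p_z) ≈ 21.07°, λ = atan2(p_y, p_x) ≈ 59.46°.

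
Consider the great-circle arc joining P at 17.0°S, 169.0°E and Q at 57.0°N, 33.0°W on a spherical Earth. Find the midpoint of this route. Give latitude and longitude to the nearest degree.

≈ 48°N, 167°W

Write both endpoints as unit vectors p₁, p₂ with components (cos φ cos λ, cos φ sin λ, sin φ).
The central angle between the endpoints is δ = arccos(p₁·p₂) ≈ 2.386 rad (136.7°).
Interpolate at f = 1/2 with slerp weights a = sin((1−f)δ)/sin δ ≈ 1.356, b = sin(fδ)/sin δ ≈ 1.356.
p = a·p₁ + b·p₂ ≈ (-0.654, -0.155, 0.741); φ = arcsin(p_z) ≈ 47.80°, λ = atan2(p_y, p_x) ≈ -166.67°.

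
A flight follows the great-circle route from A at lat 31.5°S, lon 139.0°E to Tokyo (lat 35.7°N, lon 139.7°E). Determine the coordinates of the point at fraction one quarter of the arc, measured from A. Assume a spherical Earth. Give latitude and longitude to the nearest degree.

≈ lat 15°S, lon 139°E

Convert each endpoint to a unit vector on the sphere (x = cos φ cos λ, y = cos φ sin λ, z = sin φ).
The central angle between the endpoints is δ = arccos(p₁·p₂) ≈ 1.173 rad (67.2°).
Interpolate at f = 1/4 with slerp weights a = sin((1−f)δ)/sin δ ≈ 0.836, b = sin(fδ)/sin δ ≈ 0.314.
p = a·p₁ + b·p₂ ≈ (-0.732, 0.632, -0.254); φ = arcsin(p_z) ≈ -14.70°, λ = atan2(p_y, p_x) ≈ 139.18°.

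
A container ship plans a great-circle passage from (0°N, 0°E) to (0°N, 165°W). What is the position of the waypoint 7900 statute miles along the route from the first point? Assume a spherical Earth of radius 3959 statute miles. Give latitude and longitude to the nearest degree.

Convert each endpoint to a unit vector on the sphere (x = cos φ cos λ, y = cos φ sin λ, z = sin φ).
The central angle between the endpoints is δ = arccos(p₁·p₂) ≈ 2.880 rad (165.0°). The total great-circle distance is δ·R ≈ 2.880 × 3959 ≈ 11401 mi, so the target fraction is f = 7900/11401 ≈ 0.693.
Interpolate at f ≈ 0.693 with slerp weights a = sin((1−f)δ)/sin δ ≈ 2.989, b = sin(fδ)/sin δ ≈ 3.521.
p = a·p₁ + b·p₂ ≈ (-0.412, -0.911, 0.000); φ = arcsin(p_z) ≈ 0.00°, λ = atan2(p_y, p_x) ≈ -114.33°.

≈ (0°N, 114°W)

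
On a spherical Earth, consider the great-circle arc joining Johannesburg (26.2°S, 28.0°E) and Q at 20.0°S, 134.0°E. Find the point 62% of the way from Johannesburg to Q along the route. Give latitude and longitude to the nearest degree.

≈ 34°S, 96°E

Write both endpoints as unit vectors p₁, p₂ with components (cos φ cos λ, cos φ sin λ, sin φ).
The central angle between the endpoints is δ = arccos(p₁·p₂) ≈ 1.652 rad (94.7°).
Interpolate at f = 0.62 with slerp weights a = sin((1−f)δ)/sin δ ≈ 0.589, b = sin(fδ)/sin δ ≈ 0.857.
p = a·p₁ + b·p₂ ≈ (-0.093, 0.828, -0.553); φ = arcsin(p_z) ≈ -33.60°, λ = atan2(p_y, p_x) ≈ 96.39°.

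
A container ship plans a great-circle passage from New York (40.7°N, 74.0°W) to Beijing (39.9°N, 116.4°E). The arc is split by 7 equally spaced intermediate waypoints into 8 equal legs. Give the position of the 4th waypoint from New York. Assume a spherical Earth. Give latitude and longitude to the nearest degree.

≈ (84°N, 163°W)

Convert each endpoint to a unit vector on the sphere (x = cos φ cos λ, y = cos φ sin λ, z = sin φ).
The central angle between the endpoints is δ = arccos(p₁·p₂) ≈ 1.725 rad (98.8°).
Interpolate at f = 4/8 with slerp weights a = sin((1−f)δ)/sin δ ≈ 0.769, b = sin(fδ)/sin δ ≈ 0.769.
p = a·p₁ + b·p₂ ≈ (-0.102, -0.032, 0.994); φ = arcsin(p_z) ≈ 83.89°, λ = atan2(p_y, p_x) ≈ -162.52°.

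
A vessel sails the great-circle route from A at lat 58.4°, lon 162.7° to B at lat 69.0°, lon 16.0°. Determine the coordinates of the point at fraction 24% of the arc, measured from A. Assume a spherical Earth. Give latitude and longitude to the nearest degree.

≈ lat 70°, lon 154°

From cos δ = sin φ₁ sin φ₂ + cos φ₁ cos φ₂ cos Δλ, the central angle is δ ≈ 0.879 rad (50.3°).
Interpolate at f = 0.24 with slerp weights a = sin((1−f)δ)/sin δ ≈ 0.804, b = sin(fδ)/sin δ ≈ 0.272.
p = a·p₁ + b·p₂ ≈ (-0.309, 0.152, 0.939); φ = arcsin(p_z) ≈ 69.87°, λ = atan2(p_y, p_x) ≈ 153.76°.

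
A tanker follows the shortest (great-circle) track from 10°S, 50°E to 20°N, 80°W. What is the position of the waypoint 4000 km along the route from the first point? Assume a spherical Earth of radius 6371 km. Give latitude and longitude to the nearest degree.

Convert each endpoint to a unit vector on the sphere (x = cos φ cos λ, y = cos φ sin λ, z = sin φ).
The central angle between the endpoints is δ = arccos(p₁·p₂) ≈ 2.284 rad (130.9°). The total great-circle distance is δ·R ≈ 2.284 × 6371 ≈ 14551 km, so the target fraction is f = 4000/14551 ≈ 0.275.
Interpolate at f ≈ 0.275 with slerp weights a = sin((1−f)δ)/sin δ ≈ 1.317, b = sin(fδ)/sin δ ≈ 0.777.
p = a·p₁ + b·p₂ ≈ (0.961, 0.275, 0.037); φ = arcsin(p_z) ≈ 2.11°, λ = atan2(p_y, p_x) ≈ 15.98°.

≈ 2°N, 16°E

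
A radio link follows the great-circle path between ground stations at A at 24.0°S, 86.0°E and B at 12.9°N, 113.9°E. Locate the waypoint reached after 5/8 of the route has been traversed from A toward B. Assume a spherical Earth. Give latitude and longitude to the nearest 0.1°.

Write both endpoints as unit vectors p₁, p₂ with components (cos φ cos λ, cos φ sin λ, sin φ).
The central angle between the endpoints is δ = arccos(p₁·p₂) ≈ 0.801 rad (45.9°).
Interpolate at f = 5/8 with slerp weights a = sin((1−f)δ)/sin δ ≈ 0.412, b = sin(fδ)/sin δ ≈ 0.668.
p = a·p₁ + b·p₂ ≈ (-0.238, 0.971, -0.018); φ = arcsin(p_z) ≈ -1.05°, λ = atan2(p_y, p_x) ≈ 103.75°.

≈ 1.1°S, 103.8°E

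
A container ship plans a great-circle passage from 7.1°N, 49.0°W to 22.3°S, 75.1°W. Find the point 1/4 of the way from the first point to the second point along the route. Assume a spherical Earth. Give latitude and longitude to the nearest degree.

≈ 0°N, 55°W

From cos δ = sin φ₁ sin φ₂ + cos φ₁ cos φ₂ cos Δλ, the central angle is δ ≈ 0.680 rad (39.0°).
Interpolate at f = 1/4 with slerp weights a = sin((1−f)δ)/sin δ ≈ 0.776, b = sin(fδ)/sin δ ≈ 0.269.
p = a·p₁ + b·p₂ ≈ (0.569, -0.822, -0.006); φ = arcsin(p_z) ≈ -0.35°, λ = atan2(p_y, p_x) ≈ -55.29°.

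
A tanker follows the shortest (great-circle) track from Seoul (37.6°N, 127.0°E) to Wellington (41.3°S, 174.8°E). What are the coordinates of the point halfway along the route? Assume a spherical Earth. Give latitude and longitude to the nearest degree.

≈ 2°S, 150°E

Convert each endpoint to a unit vector on the sphere (x = cos φ cos λ, y = cos φ sin λ, z = sin φ).
The central angle between the endpoints is δ = arccos(p₁·p₂) ≈ 1.574 rad (90.2°).
Interpolate at f = 1/2 with slerp weights a = sin((1−f)δ)/sin δ ≈ 0.708, b = sin(fδ)/sin δ ≈ 0.708.
p = a·p₁ + b·p₂ ≈ (-0.867, 0.496, -0.035); φ = arcsin(p_z) ≈ -2.02°, λ = atan2(p_y, p_x) ≈ 150.23°.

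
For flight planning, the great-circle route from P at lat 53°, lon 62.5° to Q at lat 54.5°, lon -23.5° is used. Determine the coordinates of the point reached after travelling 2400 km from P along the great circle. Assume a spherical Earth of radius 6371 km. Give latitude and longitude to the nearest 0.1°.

≈ lat 61.6°, lon 25.1°

Write both endpoints as unit vectors p₁, p₂ with components (cos φ cos λ, cos φ sin λ, sin φ).
The central angle between the endpoints is δ = arccos(p₁·p₂) ≈ 0.830 rad (47.6°). The total great-circle distance is δ·R ≈ 0.830 × 6371 ≈ 5291 km, so the target fraction is f = 2400/5291 ≈ 0.454.
Interpolate at f ≈ 0.454 with slerp weights a = sin((1−f)δ)/sin δ ≈ 0.594, b = sin(fδ)/sin δ ≈ 0.498.
p = a·p₁ + b·p₂ ≈ (0.430, 0.202, 0.880); φ = arcsin(p_z) ≈ 61.63°, λ = atan2(p_y, p_x) ≈ 25.10°.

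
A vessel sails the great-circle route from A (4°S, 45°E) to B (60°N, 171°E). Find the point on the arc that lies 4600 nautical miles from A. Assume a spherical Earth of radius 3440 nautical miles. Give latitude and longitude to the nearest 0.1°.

≈ (59.2°N, 100.2°E)

Convert each endpoint to a unit vector on the sphere (x = cos φ cos λ, y = cos φ sin λ, z = sin φ).
The central angle between the endpoints is δ = arccos(p₁·p₂) ≈ 1.932 rad (110.7°). The total great-circle distance is δ·R ≈ 1.932 × 3440 ≈ 6647 nmi, so the target fraction is f = 4600/6647 ≈ 0.692.
Interpolate at f ≈ 0.692 with slerp weights a = sin((1−f)δ)/sin δ ≈ 0.599, b = sin(fδ)/sin δ ≈ 1.040.
p = a·p₁ + b·p₂ ≈ (-0.091, 0.504, 0.859); φ = arcsin(p_z) ≈ 59.19°, λ = atan2(p_y, p_x) ≈ 100.23°.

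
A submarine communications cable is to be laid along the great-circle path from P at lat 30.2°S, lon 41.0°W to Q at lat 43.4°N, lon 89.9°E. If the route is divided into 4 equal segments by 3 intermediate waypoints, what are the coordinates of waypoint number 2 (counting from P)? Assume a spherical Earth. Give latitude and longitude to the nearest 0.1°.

Write both endpoints as unit vectors p₁, p₂ with components (cos φ cos λ, cos φ sin λ, sin φ).
The central angle between the endpoints is δ = arccos(p₁·p₂) ≈ 2.429 rad (139.2°).
Interpolate at f = 2/4 with slerp weights a = sin((1−f)δ)/sin δ ≈ 1.434, b = sin(fδ)/sin δ ≈ 1.434.
p = a·p₁ + b·p₂ ≈ (0.937, 0.229, 0.264); φ = arcsin(p_z) ≈ 15.30°, λ = atan2(p_y, p_x) ≈ 13.72°.

≈ lat 15.3°N, lon 13.7°E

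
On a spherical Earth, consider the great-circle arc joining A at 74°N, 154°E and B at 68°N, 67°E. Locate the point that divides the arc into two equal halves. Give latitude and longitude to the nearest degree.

Write both endpoints as unit vectors p₁, p₂ with components (cos φ cos λ, cos φ sin λ, sin φ).
The central angle between the endpoints is δ = arccos(p₁·p₂) ≈ 0.459 rad (26.3°).
Interpolate at f = 1/2 with slerp weights a = sin((1−f)δ)/sin δ ≈ 0.513, b = sin(fδ)/sin δ ≈ 0.513.
p = a·p₁ + b·p₂ ≈ (-0.052, 0.239, 0.970); φ = arcsin(p_z) ≈ 75.84°, λ = atan2(p_y, p_x) ≈ 102.28°.

≈ 76°N, 102°E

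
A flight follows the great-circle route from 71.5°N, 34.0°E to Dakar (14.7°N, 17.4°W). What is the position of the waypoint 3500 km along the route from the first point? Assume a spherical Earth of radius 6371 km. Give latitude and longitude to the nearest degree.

Convert each endpoint to a unit vector on the sphere (x = cos φ cos λ, y = cos φ sin λ, z = sin φ).
The central angle between the endpoints is δ = arccos(p₁·p₂) ≈ 1.124 rad (64.4°). The total great-circle distance is δ·R ≈ 1.124 × 6371 ≈ 7161 km, so the target fraction is f = 3500/7161 ≈ 0.489.
Interpolate at f ≈ 0.489 with slerp weights a = sin((1−f)δ)/sin δ ≈ 0.603, b = sin(fδ)/sin δ ≈ 0.579.
p = a·p₁ + b·p₂ ≈ (0.693, -0.061, 0.718); φ = arcsin(p_z) ≈ 45.93°, λ = atan2(p_y, p_x) ≈ -4.99°.

≈ 46°N, 5°W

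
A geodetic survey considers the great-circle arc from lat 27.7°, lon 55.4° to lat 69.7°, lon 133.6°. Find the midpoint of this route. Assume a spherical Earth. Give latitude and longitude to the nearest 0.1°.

≈ lat 54.1°, lon 75.0°

Write both endpoints as unit vectors p₁, p₂ with components (cos φ cos λ, cos φ sin λ, sin φ).
The central angle between the endpoints is δ = arccos(p₁·p₂) ≈ 1.049 rad (60.1°).
Interpolate at f = 1/2 with slerp weights a = sin((1−f)δ)/sin δ ≈ 0.578, b = sin(fδ)/sin δ ≈ 0.578.
p = a·p₁ + b·p₂ ≈ (0.152, 0.566, 0.810); φ = arcsin(p_z) ≈ 54.11°, λ = atan2(p_y, p_x) ≈ 74.95°.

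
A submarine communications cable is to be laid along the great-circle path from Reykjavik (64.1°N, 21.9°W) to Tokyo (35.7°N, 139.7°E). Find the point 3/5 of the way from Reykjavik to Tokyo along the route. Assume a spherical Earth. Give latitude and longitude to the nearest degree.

Convert each endpoint to a unit vector on the sphere (x = cos φ cos λ, y = cos φ sin λ, z = sin φ).
The central angle between the endpoints is δ = arccos(p₁·p₂) ≈ 1.381 rad (79.1°).
Interpolate at f = 3/5 with slerp weights a = sin((1−f)δ)/sin δ ≈ 0.534, b = sin(fδ)/sin δ ≈ 0.751.
p = a·p₁ + b·p₂ ≈ (-0.248, 0.307, 0.919); φ = arcsin(p_z) ≈ 66.74°, λ = atan2(p_y, p_x) ≈ 128.95°.

≈ 67°N, 129°E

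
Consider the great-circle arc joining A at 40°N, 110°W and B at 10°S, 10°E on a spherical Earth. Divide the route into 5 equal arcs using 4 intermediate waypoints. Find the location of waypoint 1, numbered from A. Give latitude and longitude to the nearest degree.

The haversine formula gives a central angle δ ≈ 2.082 rad (119.3°) between the endpoints.
Interpolate at f = 1/5 with slerp weights a = sin((1−f)δ)/sin δ ≈ 1.141, b = sin(fδ)/sin δ ≈ 0.464.
p = a·p₁ + b·p₂ ≈ (0.151, -0.742, 0.653); φ = arcsin(p_z) ≈ 40.77°, λ = atan2(p_y, p_x) ≈ -78.53°.

≈ 41°N, 79°W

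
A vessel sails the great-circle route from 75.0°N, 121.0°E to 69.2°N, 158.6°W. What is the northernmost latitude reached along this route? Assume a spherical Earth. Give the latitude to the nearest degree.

≈ 77°N

The great circle lies in the plane with unit normal n̂ = (p₁ × p₂)/|p₁ × p₂|.
Here n̂_z ≈ +0.229; the vertex latitude is φ_max = arccos|n̂_z| ≈ 76.8°.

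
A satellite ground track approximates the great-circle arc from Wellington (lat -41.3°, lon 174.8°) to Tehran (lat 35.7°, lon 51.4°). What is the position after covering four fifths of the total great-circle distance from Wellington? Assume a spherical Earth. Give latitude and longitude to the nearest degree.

Convert each endpoint to a unit vector on the sphere (x = cos φ cos λ, y = cos φ sin λ, z = sin φ).
The central angle between the endpoints is δ = arccos(p₁·p₂) ≈ 2.376 rad (136.1°).
Interpolate at f = 4/5 with slerp weights a = sin((1−f)δ)/sin δ ≈ 0.660, b = sin(fδ)/sin δ ≈ 1.365.
p = a·p₁ + b·p₂ ≈ (0.198, 0.911, 0.361); φ = arcsin(p_z) ≈ 21.16°, λ = atan2(p_y, p_x) ≈ 77.76°.

≈ lat 21°, lon 78°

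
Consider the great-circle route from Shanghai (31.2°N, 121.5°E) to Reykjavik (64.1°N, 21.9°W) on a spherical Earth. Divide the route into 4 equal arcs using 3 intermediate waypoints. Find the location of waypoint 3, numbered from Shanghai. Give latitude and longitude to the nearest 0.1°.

≈ 76.7°N, 28.8°E

Write both endpoints as unit vectors p₁, p₂ with components (cos φ cos λ, cos φ sin λ, sin φ).
The central angle between the endpoints is δ = arccos(p₁·p₂) ≈ 1.404 rad (80.4°).
Interpolate at f = 3/4 with slerp weights a = sin((1−f)δ)/sin δ ≈ 0.349, b = sin(fδ)/sin δ ≈ 0.881.
p = a·p₁ + b·p₂ ≈ (0.201, 0.111, 0.973); φ = arcsin(p_z) ≈ 76.72°, λ = atan2(p_y, p_x) ≈ 28.82°.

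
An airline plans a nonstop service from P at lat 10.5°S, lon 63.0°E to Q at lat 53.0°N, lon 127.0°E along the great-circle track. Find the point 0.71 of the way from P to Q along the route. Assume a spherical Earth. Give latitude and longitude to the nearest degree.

Write both endpoints as unit vectors p₁, p₂ with components (cos φ cos λ, cos φ sin λ, sin φ).
The central angle between the endpoints is δ = arccos(p₁·p₂) ≈ 1.457 rad (83.5°).
Interpolate at f = 0.71 with slerp weights a = sin((1−f)δ)/sin δ ≈ 0.413, b = sin(fδ)/sin δ ≈ 0.865.
p = a·p₁ + b·p₂ ≈ (-0.129, 0.777, 0.616); φ = arcsin(p_z) ≈ 38.00°, λ = atan2(p_y, p_x) ≈ 99.43°.

≈ lat 38°N, lon 99°E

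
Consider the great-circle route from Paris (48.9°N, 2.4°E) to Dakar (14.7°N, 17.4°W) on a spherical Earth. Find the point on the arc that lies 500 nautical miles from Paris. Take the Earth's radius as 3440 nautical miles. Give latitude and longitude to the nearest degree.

≈ 42°N, 4°W

Write both endpoints as unit vectors p₁, p₂ with components (cos φ cos λ, cos φ sin λ, sin φ).
The central angle between the endpoints is δ = arccos(p₁·p₂) ≈ 0.661 rad (37.9°). The total great-circle distance is δ·R ≈ 0.661 × 3440 ≈ 2273 nmi, so the target fraction is f = 500/2273 ≈ 0.220.
Interpolate at f ≈ 0.220 with slerp weights a = sin((1−f)δ)/sin δ ≈ 0.803, b = sin(fδ)/sin δ ≈ 0.236.
p = a·p₁ + b·p₂ ≈ (0.745, -0.046, 0.665); φ = arcsin(p_z) ≈ 41.69°, λ = atan2(p_y, p_x) ≈ -3.54°.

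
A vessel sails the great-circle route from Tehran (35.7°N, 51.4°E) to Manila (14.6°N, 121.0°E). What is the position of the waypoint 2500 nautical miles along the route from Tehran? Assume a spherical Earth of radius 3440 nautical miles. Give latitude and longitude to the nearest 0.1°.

Write both endpoints as unit vectors p₁, p₂ with components (cos φ cos λ, cos φ sin λ, sin φ).
The central angle between the endpoints is δ = arccos(p₁·p₂) ≈ 1.136 rad (65.1°). The total great-circle distance is δ·R ≈ 1.136 × 3440 ≈ 3909 nmi, so the target fraction is f = 2500/3909 ≈ 0.640.
Interpolate at f ≈ 0.640 with slerp weights a = sin((1−f)δ)/sin δ ≈ 0.439, b = sin(fδ)/sin δ ≈ 0.733.
p = a·p₁ + b·p₂ ≈ (-0.143, 0.886, 0.441); φ = arcsin(p_z) ≈ 26.15°, λ = atan2(p_y, p_x) ≈ 99.15°.

≈ 26.2°N, 99.1°E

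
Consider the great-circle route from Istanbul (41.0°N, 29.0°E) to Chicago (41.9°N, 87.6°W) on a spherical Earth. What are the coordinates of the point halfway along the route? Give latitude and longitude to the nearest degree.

The haversine formula gives a central angle δ ≈ 1.383 rad (79.2°) between the endpoints.
Interpolate at f = 1/2 with slerp weights a = sin((1−f)δ)/sin δ ≈ 0.649, b = sin(fδ)/sin δ ≈ 0.649.
p = a·p₁ + b·p₂ ≈ (0.449, -0.245, 0.859); φ = arcsin(p_z) ≈ 59.25°, λ = atan2(p_y, p_x) ≈ -28.66°.

≈ 59°N, 29°W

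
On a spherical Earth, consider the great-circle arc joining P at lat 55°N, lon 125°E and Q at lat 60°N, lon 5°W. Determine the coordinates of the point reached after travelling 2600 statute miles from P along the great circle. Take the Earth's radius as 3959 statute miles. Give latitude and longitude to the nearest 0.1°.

≈ lat 74.0°N, lon 36.6°E

Convert each endpoint to a unit vector on the sphere (x = cos φ cos λ, y = cos φ sin λ, z = sin φ).
The central angle between the endpoints is δ = arccos(p₁·p₂) ≈ 1.018 rad (58.3°). The total great-circle distance is δ·R ≈ 1.018 × 3959 ≈ 4030 mi, so the target fraction is f = 2600/4030 ≈ 0.645.
Interpolate at f ≈ 0.645 with slerp weights a = sin((1−f)δ)/sin δ ≈ 0.415, b = sin(fδ)/sin δ ≈ 0.717.
p = a·p₁ + b·p₂ ≈ (0.221, 0.164, 0.961); φ = arcsin(p_z) ≈ 74.05°, λ = atan2(p_y, p_x) ≈ 36.60°.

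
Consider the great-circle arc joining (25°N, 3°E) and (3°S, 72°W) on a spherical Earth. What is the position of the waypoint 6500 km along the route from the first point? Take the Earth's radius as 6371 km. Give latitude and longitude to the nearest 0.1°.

Convert each endpoint to a unit vector on the sphere (x = cos φ cos λ, y = cos φ sin λ, z = sin φ).
The central angle between the endpoints is δ = arccos(p₁·p₂) ≈ 1.357 rad (77.8°). The total great-circle distance is δ·R ≈ 1.357 × 6371 ≈ 8646 km, so the target fraction is f = 6500/8646 ≈ 0.752.
Interpolate at f ≈ 0.752 with slerp weights a = sin((1−f)δ)/sin δ ≈ 0.338, b = sin(fδ)/sin δ ≈ 0.872.
p = a·p₁ + b·p₂ ≈ (0.575, -0.812, 0.097); φ = arcsin(p_z) ≈ 5.58°, λ = atan2(p_y, p_x) ≈ -54.70°.

≈ (5.6°N, 54.7°W)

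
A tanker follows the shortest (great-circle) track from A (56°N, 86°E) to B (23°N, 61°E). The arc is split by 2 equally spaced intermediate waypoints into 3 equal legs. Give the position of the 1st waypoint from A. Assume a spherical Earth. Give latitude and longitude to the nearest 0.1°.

Convert each endpoint to a unit vector on the sphere (x = cos φ cos λ, y = cos φ sin λ, z = sin φ).
The central angle between the endpoints is δ = arccos(p₁·p₂) ≈ 0.659 rad (37.8°).
Interpolate at f = 1/3 with slerp weights a = sin((1−f)δ)/sin δ ≈ 0.695, b = sin(fδ)/sin δ ≈ 0.356.
p = a·p₁ + b·p₂ ≈ (0.186, 0.674, 0.715); φ = arcsin(p_z) ≈ 45.64°, λ = atan2(p_y, p_x) ≈ 74.58°.

≈ (45.6°N, 74.6°E)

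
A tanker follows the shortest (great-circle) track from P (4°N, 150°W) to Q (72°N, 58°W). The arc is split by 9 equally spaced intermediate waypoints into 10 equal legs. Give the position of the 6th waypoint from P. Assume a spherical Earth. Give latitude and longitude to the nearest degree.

≈ (52°N, 126°W)

Write both endpoints as unit vectors p₁, p₂ with components (cos φ cos λ, cos φ sin λ, sin φ).
The central angle between the endpoints is δ = arccos(p₁·p₂) ≈ 1.515 rad (86.8°).
Interpolate at f = 6/10 with slerp weights a = sin((1−f)δ)/sin δ ≈ 0.571, b = sin(fδ)/sin δ ≈ 0.790.
p = a·p₁ + b·p₂ ≈ (-0.363, -0.492, 0.791); φ = arcsin(p_z) ≈ 52.31°, λ = atan2(p_y, p_x) ≈ -126.48°.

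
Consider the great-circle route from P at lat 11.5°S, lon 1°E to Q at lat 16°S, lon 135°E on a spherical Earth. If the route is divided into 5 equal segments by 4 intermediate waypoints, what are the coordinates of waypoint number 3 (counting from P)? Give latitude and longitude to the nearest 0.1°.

Write both endpoints as unit vectors p₁, p₂ with components (cos φ cos λ, cos φ sin λ, sin φ).
The central angle between the endpoints is δ = arccos(p₁·p₂) ≈ 2.214 rad (126.8°).
Interpolate at f = 3/5 with slerp weights a = sin((1−f)δ)/sin δ ≈ 0.967, b = sin(fδ)/sin δ ≈ 1.213.
p = a·p₁ + b·p₂ ≈ (0.123, 0.841, -0.527); φ = arcsin(p_z) ≈ -31.81°, λ = atan2(p_y, p_x) ≈ 81.66°.

≈ lat 31.8°S, lon 81.7°E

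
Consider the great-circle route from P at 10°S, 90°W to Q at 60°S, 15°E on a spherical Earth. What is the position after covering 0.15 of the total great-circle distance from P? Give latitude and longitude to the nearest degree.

Write both endpoints as unit vectors p₁, p₂ with components (cos φ cos λ, cos φ sin λ, sin φ).
The central angle between the endpoints is δ = arccos(p₁·p₂) ≈ 1.548 rad (88.7°).
Interpolate at f = 0.15 with slerp weights a = sin((1−f)δ)/sin δ ≈ 0.968, b = sin(fδ)/sin δ ≈ 0.230.
p = a·p₁ + b·p₂ ≈ (0.111, -0.923, -0.367); φ = arcsin(p_z) ≈ -21.56°, λ = atan2(p_y, p_x) ≈ -83.14°.

≈ 22°S, 83°W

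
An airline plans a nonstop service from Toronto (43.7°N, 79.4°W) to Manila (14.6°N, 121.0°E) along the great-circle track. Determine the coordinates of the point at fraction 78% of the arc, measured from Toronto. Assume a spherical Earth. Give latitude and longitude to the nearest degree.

From cos δ = sin φ₁ sin φ₂ + cos φ₁ cos φ₂ cos Δλ, the central angle is δ ≈ 2.073 rad (118.8°).
Interpolate at f = 0.78 with slerp weights a = sin((1−f)δ)/sin δ ≈ 0.503, b = sin(fδ)/sin δ ≈ 1.140.
p = a·p₁ + b·p₂ ≈ (-0.501, 0.588, 0.635); φ = arcsin(p_z) ≈ 39.39°, λ = atan2(p_y, p_x) ≈ 130.43°.

≈ 39°N, 130°E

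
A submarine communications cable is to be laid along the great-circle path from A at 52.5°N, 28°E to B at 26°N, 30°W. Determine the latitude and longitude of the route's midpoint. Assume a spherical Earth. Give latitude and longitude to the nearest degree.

The haversine formula gives a central angle δ ≈ 0.879 rad (50.4°) between the endpoints.
Interpolate at f = 1/2 with slerp weights a = sin((1−f)δ)/sin δ ≈ 0.553, b = sin(fδ)/sin δ ≈ 0.553.
p = a·p₁ + b·p₂ ≈ (0.727, -0.090, 0.681); φ = arcsin(p_z) ≈ 42.89°, λ = atan2(p_y, p_x) ≈ -7.09°.

≈ 43°N, 7°W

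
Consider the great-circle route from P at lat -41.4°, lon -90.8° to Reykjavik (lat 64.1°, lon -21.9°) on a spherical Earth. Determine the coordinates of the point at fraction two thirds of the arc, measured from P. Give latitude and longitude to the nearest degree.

≈ lat 32°, lon -58°

Write both endpoints as unit vectors p₁, p₂ with components (cos φ cos λ, cos φ sin λ, sin φ).
The central angle between the endpoints is δ = arccos(p₁·p₂) ≈ 2.068 rad (118.5°).
Interpolate at f = 2/3 with slerp weights a = sin((1−f)δ)/sin δ ≈ 0.724, b = sin(fδ)/sin δ ≈ 1.117.
p = a·p₁ + b·p₂ ≈ (0.445, -0.725, 0.526); φ = arcsin(p_z) ≈ 31.74°, λ = atan2(p_y, p_x) ≈ -58.45°.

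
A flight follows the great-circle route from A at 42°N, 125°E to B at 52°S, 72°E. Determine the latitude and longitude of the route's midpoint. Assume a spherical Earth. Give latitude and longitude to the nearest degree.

≈ 6°S, 101°E

The haversine formula gives a central angle δ ≈ 1.825 rad (104.6°) between the endpoints.
Interpolate at f = 1/2 with slerp weights a = sin((1−f)δ)/sin δ ≈ 0.818, b = sin(fδ)/sin δ ≈ 0.818.
p = a·p₁ + b·p₂ ≈ (-0.193, 0.976, -0.097); φ = arcsin(p_z) ≈ -5.58°, λ = atan2(p_y, p_x) ≈ 101.18°.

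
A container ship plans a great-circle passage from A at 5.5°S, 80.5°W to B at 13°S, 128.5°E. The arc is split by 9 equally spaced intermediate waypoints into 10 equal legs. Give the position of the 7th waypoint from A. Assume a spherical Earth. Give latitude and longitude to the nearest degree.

≈ 31°S, 172°E

Write both endpoints as unit vectors p₁, p₂ with components (cos φ cos λ, cos φ sin λ, sin φ).
The central angle between the endpoints is δ = arccos(p₁·p₂) ≈ 2.544 rad (145.8°).
Interpolate at f = 7/10 with slerp weights a = sin((1−f)δ)/sin δ ≈ 1.229, b = sin(fδ)/sin δ ≈ 1.738.
p = a·p₁ + b·p₂ ≈ (-0.853, 0.119, -0.509); φ = arcsin(p_z) ≈ -30.58°, λ = atan2(p_y, p_x) ≈ 172.03°.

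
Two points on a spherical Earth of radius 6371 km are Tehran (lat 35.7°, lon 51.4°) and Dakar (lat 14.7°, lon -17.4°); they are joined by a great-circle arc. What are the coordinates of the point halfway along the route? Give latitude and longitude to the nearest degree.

The haversine formula gives a central angle δ ≈ 1.124 rad (64.4°) between the endpoints.
Interpolate at f = 1/2 with slerp weights a = sin((1−f)δ)/sin δ ≈ 0.591, b = sin(fδ)/sin δ ≈ 0.591.
p = a·p₁ + b·p₂ ≈ (0.845, 0.204, 0.495); φ = arcsin(p_z) ≈ 29.65°, λ = atan2(p_y, p_x) ≈ 13.58°.

≈ lat 30°, lon 14°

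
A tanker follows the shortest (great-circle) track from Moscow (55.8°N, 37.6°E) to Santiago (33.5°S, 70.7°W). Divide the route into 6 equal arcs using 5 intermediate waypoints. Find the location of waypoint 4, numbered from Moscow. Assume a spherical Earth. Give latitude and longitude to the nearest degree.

From cos δ = sin φ₁ sin φ₂ + cos φ₁ cos φ₂ cos Δλ, the central angle is δ ≈ 2.219 rad (127.1°).
Interpolate at f = 4/6 with slerp weights a = sin((1−f)δ)/sin δ ≈ 0.845, b = sin(fδ)/sin δ ≈ 1.249.
p = a·p₁ + b·p₂ ≈ (0.721, -0.693, 0.010); φ = arcsin(p_z) ≈ 0.56°, λ = atan2(p_y, p_x) ≈ -43.88°.

≈ (1°N, 44°W)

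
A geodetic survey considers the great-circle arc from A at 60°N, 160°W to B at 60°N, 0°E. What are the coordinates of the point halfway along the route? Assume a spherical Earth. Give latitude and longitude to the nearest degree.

≈ 84°N, 80°W

Convert each endpoint to a unit vector on the sphere (x = cos φ cos λ, y = cos φ sin λ, z = sin φ).
The central angle between the endpoints is δ = arccos(p₁·p₂) ≈ 1.030 rad (59.0°).
Interpolate at f = 1/2 with slerp weights a = sin((1−f)δ)/sin δ ≈ 0.574, b = sin(fδ)/sin δ ≈ 0.574.
p = a·p₁ + b·p₂ ≈ (0.017, -0.098, 0.995); φ = arcsin(p_z) ≈ 84.27°, λ = atan2(p_y, p_x) ≈ -80.00°.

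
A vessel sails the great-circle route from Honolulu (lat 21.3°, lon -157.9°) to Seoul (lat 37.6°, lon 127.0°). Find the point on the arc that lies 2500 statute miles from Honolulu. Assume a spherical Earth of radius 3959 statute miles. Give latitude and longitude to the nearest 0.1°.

Convert each endpoint to a unit vector on the sphere (x = cos φ cos λ, y = cos φ sin λ, z = sin φ).
The central angle between the endpoints is δ = arccos(p₁·p₂) ≈ 1.147 rad (65.7°). The total great-circle distance is δ·R ≈ 1.147 × 3959 ≈ 4540 mi, so the target fraction is f = 2500/4540 ≈ 0.551.
Interpolate at f ≈ 0.551 with slerp weights a = sin((1−f)δ)/sin δ ≈ 0.541, b = sin(fδ)/sin δ ≈ 0.648.
p = a·p₁ + b·p₂ ≈ (-0.776, 0.220, 0.592); φ = arcsin(p_z) ≈ 36.27°, λ = atan2(p_y, p_x) ≈ 164.14°.

≈ lat 36.3°, lon 164.1°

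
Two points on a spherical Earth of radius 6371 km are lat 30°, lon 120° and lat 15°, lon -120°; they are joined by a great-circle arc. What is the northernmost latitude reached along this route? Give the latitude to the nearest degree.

The great circle lies in the plane with unit normal n̂ = (p₁ × p₂)/|p₁ × p₂|.
Here n̂_z ≈ +0.757; the vertex latitude is φ_max = arccos|n̂_z| ≈ 40.8°.
Check via Clairaut: cos φ_max = |cos φ₁| · sin C = cos(30.0°)·sin(60.9°) ≈ 0.757, again giving ≈ 40.8°.

≈ 41°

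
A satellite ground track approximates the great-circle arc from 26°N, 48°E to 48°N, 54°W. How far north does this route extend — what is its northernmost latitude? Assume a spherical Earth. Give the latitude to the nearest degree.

≈ 53°N

The great circle lies in the plane with unit normal n̂ = (p₁ × p₂)/|p₁ × p₂|.
Here n̂_z ≈ -0.600; the vertex latitude is φ_max = arccos|n̂_z| ≈ 53.1°.
Check via Clairaut: cos φ_max = |cos φ₁| · sin C = cos(26.0°)·sin(41.9°) ≈ 0.600, again giving ≈ 53.1°.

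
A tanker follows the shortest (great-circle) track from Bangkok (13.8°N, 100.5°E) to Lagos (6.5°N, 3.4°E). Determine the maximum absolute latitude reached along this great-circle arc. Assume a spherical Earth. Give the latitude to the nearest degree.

≈ 16°N

The great circle lies in the plane with unit normal n̂ = (p₁ × p₂)/|p₁ × p₂|.
Here n̂_z ≈ -0.962; the vertex latitude is φ_max = arccos|n̂_z| ≈ 15.9°.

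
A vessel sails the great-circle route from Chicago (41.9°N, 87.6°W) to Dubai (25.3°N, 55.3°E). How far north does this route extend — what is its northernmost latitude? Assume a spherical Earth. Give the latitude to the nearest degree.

≈ 65°N

The great circle lies in the plane with unit normal n̂ = (p₁ × p₂)/|p₁ × p₂|.
Here n̂_z ≈ +0.419; the vertex latitude is φ_max = arccos|n̂_z| ≈ 65.2°.
Check via Clairaut: cos φ_max = |cos φ₁| · sin C = cos(41.9°)·sin(34.3°) ≈ 0.419, again giving ≈ 65.2°.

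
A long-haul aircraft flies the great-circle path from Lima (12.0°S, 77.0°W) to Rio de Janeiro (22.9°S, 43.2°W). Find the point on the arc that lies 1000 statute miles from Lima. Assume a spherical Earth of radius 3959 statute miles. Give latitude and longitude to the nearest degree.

≈ 17°S, 63°W

From cos δ = sin φ₁ sin φ₂ + cos φ₁ cos φ₂ cos Δλ, the central angle is δ ≈ 0.592 rad (33.9°). The total great-circle distance is δ·R ≈ 0.592 × 3959 ≈ 2345 mi, so the target fraction is f = 1000/2345 ≈ 0.426.
Interpolate at f ≈ 0.426 with slerp weights a = sin((1−f)δ)/sin δ ≈ 0.597, b = sin(fδ)/sin δ ≈ 0.448.
p = a·p₁ + b·p₂ ≈ (0.432, -0.851, -0.298); φ = arcsin(p_z) ≈ -17.35°, λ = atan2(p_y, p_x) ≈ -63.09°.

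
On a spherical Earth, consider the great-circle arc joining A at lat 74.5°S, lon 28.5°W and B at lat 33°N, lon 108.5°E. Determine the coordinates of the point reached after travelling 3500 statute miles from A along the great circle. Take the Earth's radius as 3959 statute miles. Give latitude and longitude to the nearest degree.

≈ lat 48°S, lon 87°E

Write both endpoints as unit vectors p₁, p₂ with components (cos φ cos λ, cos φ sin λ, sin φ).
The central angle between the endpoints is δ = arccos(p₁·p₂) ≈ 2.331 rad (133.5°). The total great-circle distance is δ·R ≈ 2.331 × 3959 ≈ 9227 mi, so the target fraction is f = 3500/9227 ≈ 0.379.
Interpolate at f ≈ 0.379 with slerp weights a = sin((1−f)δ)/sin δ ≈ 1.369, b = sin(fδ)/sin δ ≈ 1.067.
p = a·p₁ + b·p₂ ≈ (0.038, 0.674, -0.738); φ = arcsin(p_z) ≈ -47.56°, λ = atan2(p_y, p_x) ≈ 86.81°.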